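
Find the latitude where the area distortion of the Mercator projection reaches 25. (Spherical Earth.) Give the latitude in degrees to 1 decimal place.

Mercator areal scale is sec²φ.
sec²φ = 25  ⇒  cos²φ = 0.04000  ⇒  cos φ = 0.2000.
φ = arccos(0.2000) ≈ 78.5°.

78.5°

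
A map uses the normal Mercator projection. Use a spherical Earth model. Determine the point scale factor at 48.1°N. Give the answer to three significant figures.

Mercator is conformal, so the point scale is isotropic: h = k = sec φ = 1/cos φ.
k = 1/cos 48.1° = 1/0.6678 = 1.497.

1.50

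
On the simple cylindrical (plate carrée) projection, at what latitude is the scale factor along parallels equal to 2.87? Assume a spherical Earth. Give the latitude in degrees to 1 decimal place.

69.6°

Plate carrée: h = 1, k = sec φ along parallels.
sec φ = 2.87  ⇒  cos φ = 0.3484  ⇒  φ ≈ 69.6°.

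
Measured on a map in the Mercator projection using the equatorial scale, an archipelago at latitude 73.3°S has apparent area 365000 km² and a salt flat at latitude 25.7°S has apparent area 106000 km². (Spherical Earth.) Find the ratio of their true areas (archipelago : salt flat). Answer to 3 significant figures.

Mercator's areal exaggeration is sec²φ; hence true area = (apparent area) · cos²φ.
True area of archipelago: 365000 × cos²(73.3°) = 365000 × 0.08258 = 30140 km².
True area of salt flat: 106000 × cos²(25.7°) = 106000 × 0.8119 = 86070 km².
Ratio = 30140 / 86070 ≈ 0.350.

0.350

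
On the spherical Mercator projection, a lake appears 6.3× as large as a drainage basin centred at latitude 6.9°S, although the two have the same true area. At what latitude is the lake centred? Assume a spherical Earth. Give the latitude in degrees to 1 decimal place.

Mercator areal scale is sec²φ, so apparent-area ratio = sec²φ₁ / sec²φ₂ = cos²φ₂ / cos²φ₁.
cos²φ₂ / cos²φ₁ = 6.3  ⇒  cos φ₁ = cos 6.9° / √6.3 = 0.9928/2.510 = 0.3955.
φ₁ = arccos(0.3955) ≈ 66.7°.

66.7°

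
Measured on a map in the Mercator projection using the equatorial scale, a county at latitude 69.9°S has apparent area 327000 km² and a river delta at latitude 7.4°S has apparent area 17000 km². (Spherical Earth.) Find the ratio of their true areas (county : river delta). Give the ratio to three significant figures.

On Mercator the areal scale is sec²φ, so true area = apparent × cos²φ.
True area of county: 327000 × cos²(69.9°) = 327000 × 0.1181 = 38620 km².
True area of river delta: 17000 × cos²(7.4°) = 17000 × 0.9834 = 16720 km².
Ratio = 38620 / 16720 ≈ 2.31.

2.31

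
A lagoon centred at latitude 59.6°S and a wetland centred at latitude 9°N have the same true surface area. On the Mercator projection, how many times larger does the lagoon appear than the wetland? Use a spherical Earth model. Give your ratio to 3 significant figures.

On Mercator, area is exaggerated by sec²φ = 1/cos²φ.
At 59.6°: sec²(59.6°) = 1/0.5060² = 3.905.
At 9°: sec²(9°) = 1/0.9877² = 1.025.
Ratio = 3.905/1.025 = cos²(9°)/cos²(59.6°) ≈ 3.81.

3.81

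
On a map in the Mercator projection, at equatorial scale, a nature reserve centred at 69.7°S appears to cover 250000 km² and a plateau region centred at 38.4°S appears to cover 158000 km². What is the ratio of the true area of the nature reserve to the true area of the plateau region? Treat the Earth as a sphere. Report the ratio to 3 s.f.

0.310

Since Mercator area scale is 1/cos²φ, the true area equals the apparent area multiplied by cos²φ.
True area of nature reserve: 250000 × cos²(69.7°) = 250000 × 0.1204 = 30090 km².
True area of plateau region: 158000 × cos²(38.4°) = 158000 × 0.6142 = 97040 km².
Ratio = 30090 / 97040 ≈ 0.310.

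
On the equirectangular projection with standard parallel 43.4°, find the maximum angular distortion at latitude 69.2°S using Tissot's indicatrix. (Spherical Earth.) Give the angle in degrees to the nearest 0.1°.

40.2°

In the equirectangular projection with standard parallel φ₀ = 43.4° (x = Rλ cos φ₀, y = Rφ), meridians are true-scale (h = 1) and the parallel scale is k = cos φ₀ / cos φ.
At 69.2°: h = 1.000, k = 2.046; principal scales a = 2.046, b = 1.000.
sin(ω/2) = (a − b)/(a + b) = 1.046/3.046 = 0.3434, so ω = 2 arcsin(0.3434) ≈ 40.2°.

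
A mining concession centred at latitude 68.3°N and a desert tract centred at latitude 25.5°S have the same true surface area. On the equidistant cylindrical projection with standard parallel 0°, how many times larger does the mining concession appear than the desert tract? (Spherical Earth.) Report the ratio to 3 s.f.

For the equirectangular projection with φ₀ = 0 (plate carrée), h = 1 along meridians and k = sec φ along parallels.
Areal scale at 68.3°: h·k = 1.000 × 2.705 = 2.705.
Areal scale at 25.5°: h·k = 1.000 × 1.108 = 1.108.
Ratio = 2.705/1.108 ≈ 2.44.

2.44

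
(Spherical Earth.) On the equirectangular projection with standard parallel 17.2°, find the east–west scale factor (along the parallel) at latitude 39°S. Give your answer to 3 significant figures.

The equidistant cylindrical projection with φ₀ = 17.2° has h = 1 (meridians true) and k = cos φ₀ / cos φ along parallels.
k = cos 17.2° / cos 39° = 0.9553/0.7771 = 1.229.

1.23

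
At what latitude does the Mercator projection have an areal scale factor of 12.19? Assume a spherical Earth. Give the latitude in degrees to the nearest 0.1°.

73.4°

Mercator areal scale is sec²φ.
sec²φ = 12.19  ⇒  cos²φ = 0.08203  ⇒  cos φ = 0.2864.
φ = arccos(0.2864) ≈ 73.4°.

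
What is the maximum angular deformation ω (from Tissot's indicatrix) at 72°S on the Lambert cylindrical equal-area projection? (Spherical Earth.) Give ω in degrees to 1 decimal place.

The Lambert cylindrical equal-area projection is the cylindrical equal-area projection with its standard parallel at the equator (φ₀ = 0). Cylindrical equal-area (φ₀ = 0°): h = cos φ / cos 0° along meridians, k = cos 0° / cos φ along parallels; h·k = 1.
At 72°: h = 0.3090, k = 3.236; principal scales a = 3.236, b = 0.3090.
sin(ω/2) = (a − b)/(a + b) = 2.927/3.545 = 0.8257, so ω = 2 arcsin(0.8257) ≈ 111.3°.

111.3°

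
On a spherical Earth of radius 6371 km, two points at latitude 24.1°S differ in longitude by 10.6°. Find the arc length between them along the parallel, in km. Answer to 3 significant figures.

Arc length along a parallel = R cos φ · Δλ (with Δλ in radians).
= 6371 × cos 24.1° × (10.6° × π/180) = 6371 × 0.9128 × 0.1850 ≈ 1080 km.

1080 km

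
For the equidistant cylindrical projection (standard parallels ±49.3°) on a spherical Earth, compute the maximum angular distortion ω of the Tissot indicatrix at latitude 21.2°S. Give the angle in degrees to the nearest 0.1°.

20.4°

The equidistant cylindrical projection with φ₀ = 49.3° has h = 1 (meridians true) and k = cos φ₀ / cos φ along parallels.
At 21.2°: h = 1.000, k = 0.6994; principal scales a = 1.000, b = 0.6994.
sin(ω/2) = (a − b)/(a + b) = 0.3006/1.699 = 0.1769, so ω = 2 arcsin(0.1769) ≈ 20.4°.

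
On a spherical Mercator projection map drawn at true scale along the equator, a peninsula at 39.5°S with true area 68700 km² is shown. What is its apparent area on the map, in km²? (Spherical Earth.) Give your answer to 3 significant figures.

115000 km²

The Mercator projection is conformal; its linear scale factor is the same in every direction and equals sec φ = 1/cos φ.
Areal scale = k² = sec²φ = 1/cos²(39.5°) = 1/0.7716² = 1.680.
Apparent area = 68700 × 1.680 ≈ 115000 km².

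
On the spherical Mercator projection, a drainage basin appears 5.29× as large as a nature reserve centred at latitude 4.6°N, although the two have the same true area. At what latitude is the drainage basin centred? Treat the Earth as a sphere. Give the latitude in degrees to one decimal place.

64.3°

For equal true areas on Mercator, apparent areas scale as sec²φ, so the ratio is cos²φ₂ / cos²φ₁.
cos²φ₂ / cos²φ₁ = 5.29  ⇒  cos φ₁ = cos 4.6° / √5.29 = 0.9968/2.300 = 0.4334.
φ₁ = arccos(0.4334) ≈ 64.3°.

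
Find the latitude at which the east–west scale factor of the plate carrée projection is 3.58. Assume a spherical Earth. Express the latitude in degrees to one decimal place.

Plate carrée: h = 1, k = sec φ along parallels.
sec φ = 3.58  ⇒  cos φ = 0.2793  ⇒  φ ≈ 73.8°.

73.8°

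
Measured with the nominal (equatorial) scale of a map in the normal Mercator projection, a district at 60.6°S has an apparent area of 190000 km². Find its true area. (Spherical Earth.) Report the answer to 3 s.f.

The Mercator projection is conformal; its linear scale factor is the same in every direction and equals sec φ = 1/cos φ.
Areal scale = k² = sec²φ = 1/cos²(60.6°) = 1/0.4909² = 4.150.
True area = apparent / (areal scale) = 190000 / 4.150 ≈ 45800 km².

45800 km²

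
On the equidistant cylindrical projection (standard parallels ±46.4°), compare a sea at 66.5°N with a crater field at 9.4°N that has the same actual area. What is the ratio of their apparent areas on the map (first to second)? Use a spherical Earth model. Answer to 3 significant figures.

The equidistant cylindrical projection with φ₀ = 46.4° has h = 1 (meridians true) and k = cos φ₀ / cos φ along parallels.
Areal scale at 66.5°: h·k = 1.000 × 1.729 = 1.729.
Areal scale at 9.4°: h·k = 1.000 × 0.6990 = 0.6990.
Ratio = 1.729/0.6990 ≈ 2.47.

2.47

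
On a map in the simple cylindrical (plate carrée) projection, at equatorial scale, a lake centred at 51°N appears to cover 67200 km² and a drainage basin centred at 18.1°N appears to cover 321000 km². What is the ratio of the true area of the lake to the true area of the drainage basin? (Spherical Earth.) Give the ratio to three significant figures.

On the plate carrée, areal scale = h·k = 1 × sec φ, so true area = apparent × cos φ.
True area of lake: 67200 × cos(51°) = 67200 × 0.6293 = 42290 km².
True area of drainage basin: 321000 × cos(18.1°) = 321000 × 0.9505 = 305100 km².
Ratio = 42290 / 305100 ≈ 0.139.

0.139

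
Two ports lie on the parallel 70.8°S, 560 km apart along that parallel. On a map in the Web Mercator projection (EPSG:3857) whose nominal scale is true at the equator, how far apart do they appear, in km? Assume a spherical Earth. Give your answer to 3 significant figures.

1700 km

The Mercator projection is conformal; its linear scale factor is the same in every direction and equals sec φ = 1/cos φ.
Along the parallel, k = sec 70.8° = 1/0.3289 = 3.041.
Map distance = 560 × 3.041 ≈ 1700 km.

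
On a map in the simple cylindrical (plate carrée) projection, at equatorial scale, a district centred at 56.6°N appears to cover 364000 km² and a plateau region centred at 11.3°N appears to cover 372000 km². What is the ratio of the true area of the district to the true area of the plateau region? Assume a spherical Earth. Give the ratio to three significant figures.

0.549

Plate carrée has h = 1 and k = sec φ, giving areal scale sec φ; true area = (apparent area) · cos φ.
True area of district: 364000 × cos(56.6°) = 364000 × 0.5505 = 200400 km².
True area of plateau region: 372000 × cos(11.3°) = 372000 × 0.9806 = 364800 km².
Ratio = 200400 / 364800 ≈ 0.549.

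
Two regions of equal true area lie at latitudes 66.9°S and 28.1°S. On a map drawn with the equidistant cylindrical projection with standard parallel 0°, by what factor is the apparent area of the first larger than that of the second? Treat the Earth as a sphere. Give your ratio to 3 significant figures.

2.25

Plate carrée maps x = Rλ, y = Rφ. The meridian scale is h = 1 and the parallel scale is k = 1/cos φ = sec φ.
Areal scale at 66.9°: h·k = 1.000 × 2.549 = 2.549.
Areal scale at 28.1°: h·k = 1.000 × 1.134 = 1.134.
Ratio = 2.549/1.134 ≈ 2.25.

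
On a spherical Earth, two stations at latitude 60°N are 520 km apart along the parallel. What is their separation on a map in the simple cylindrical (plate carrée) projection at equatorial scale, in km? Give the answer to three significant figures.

1040 km

For the equirectangular projection with φ₀ = 0 (plate carrée), h = 1 along meridians and k = sec φ along parallels.
Along the parallel, k = sec 60° = 1/0.5000 = 2.000.
Map distance = 520 × 2.000 ≈ 1040 km.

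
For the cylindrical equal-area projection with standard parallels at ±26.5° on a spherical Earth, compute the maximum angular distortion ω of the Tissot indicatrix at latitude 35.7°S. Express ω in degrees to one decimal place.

For cylindrical equal-area with standard parallel φ₀, h = cos φ / cos φ₀ and k = cos φ₀ / cos φ, so h·k = 1.
At 35.7°: h = 0.9074, k = 1.102; principal scales a = 1.102, b = 0.9074.
sin(ω/2) = (a − b)/(a + b) = 0.1946/2.009 = 0.09684, so ω = 2 arcsin(0.09684) ≈ 11.1°.

11.1°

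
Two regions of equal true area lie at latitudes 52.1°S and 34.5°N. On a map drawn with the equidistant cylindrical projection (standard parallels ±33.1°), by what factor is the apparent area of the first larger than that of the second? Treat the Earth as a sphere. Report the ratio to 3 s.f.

1.34

With standard parallel φ₀ = 33.1°, the equirectangular projection gives x = Rλ cos φ₀, y = Rφ, so h = 1 and k = cos 33.1° / cos φ.
Areal scale at 52.1°: h·k = 1.000 × 1.364 = 1.364.
Areal scale at 34.5°: h·k = 1.000 × 1.016 = 1.016.
Ratio = 1.364/1.016 ≈ 1.34.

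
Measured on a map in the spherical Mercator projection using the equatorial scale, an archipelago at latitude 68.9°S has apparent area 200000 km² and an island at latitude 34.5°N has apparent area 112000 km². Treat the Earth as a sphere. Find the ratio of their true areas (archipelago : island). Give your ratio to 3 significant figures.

On Mercator the areal scale is sec²φ, so true area = apparent × cos²φ.
True area of archipelago: 200000 × cos²(68.9°) = 200000 × 0.1296 = 25920 km².
True area of island: 112000 × cos²(34.5°) = 112000 × 0.6792 = 76070 km².
Ratio = 25920 / 76070 ≈ 0.341.

0.341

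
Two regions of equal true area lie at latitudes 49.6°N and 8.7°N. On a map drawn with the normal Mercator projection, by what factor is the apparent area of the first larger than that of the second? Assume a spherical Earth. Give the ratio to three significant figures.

Mercator is conformal with k = sec φ, so areal scale = k² = sec²φ.
At 49.6°: sec²(49.6°) = 1/0.6481² = 2.381.
At 8.7°: sec²(8.7°) = 1/0.9885² = 1.023.
Ratio = 2.381/1.023 = cos²(8.7°)/cos²(49.6°) ≈ 2.33.

2.33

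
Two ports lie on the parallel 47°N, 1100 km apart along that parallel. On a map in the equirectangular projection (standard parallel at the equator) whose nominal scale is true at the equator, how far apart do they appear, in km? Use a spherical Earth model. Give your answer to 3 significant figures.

For the equirectangular projection with φ₀ = 0 (plate carrée), h = 1 along meridians and k = sec φ along parallels.
Along the parallel, k = sec 47° = 1/0.6820 = 1.466.
Map distance = 1100 × 1.466 ≈ 1610 km.

1610 km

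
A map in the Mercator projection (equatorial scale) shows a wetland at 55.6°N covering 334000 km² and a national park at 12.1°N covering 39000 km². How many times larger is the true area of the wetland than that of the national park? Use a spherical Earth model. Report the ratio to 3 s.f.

Mercator's areal exaggeration is sec²φ; hence true area = (apparent area) · cos²φ.
True area of wetland: 334000 × cos²(55.6°) = 334000 × 0.3192 = 106600 km².
True area of national park: 39000 × cos²(12.1°) = 39000 × 0.9561 = 37290 km².
Ratio = 106600 / 37290 ≈ 2.86.

2.86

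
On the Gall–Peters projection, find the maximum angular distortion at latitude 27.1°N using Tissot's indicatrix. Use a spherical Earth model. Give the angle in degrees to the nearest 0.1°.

The Gall–Peters projection is cylindrical equal-area with φ₀ = 45°. A cylindrical equal-area projection with standard parallel φ₀ has meridian scale h = cos φ / cos φ₀ and parallel scale k = cos φ₀ / cos φ (so areas are preserved, h·k = 1).
At 27.1°: h = 1.259, k = 0.7943; principal scales a = 1.259, b = 0.7943.
sin(ω/2) = (a − b)/(a + b) = 0.4646/2.053 = 0.2263, so ω = 2 arcsin(0.2263) ≈ 26.2°.

26.2°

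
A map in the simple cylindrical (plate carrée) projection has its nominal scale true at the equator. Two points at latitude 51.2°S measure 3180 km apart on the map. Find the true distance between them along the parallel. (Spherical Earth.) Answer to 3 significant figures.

1990 km

Plate carrée maps x = Rλ, y = Rφ. The meridian scale is h = 1 and the parallel scale is k = 1/cos φ = sec φ.
Along the parallel at 51.2°, map distances are exaggerated by k = sec 51.2° = 1.596.
True distance = 3180 / 1.596 = 3180 × cos 51.2° ≈ 1990 km.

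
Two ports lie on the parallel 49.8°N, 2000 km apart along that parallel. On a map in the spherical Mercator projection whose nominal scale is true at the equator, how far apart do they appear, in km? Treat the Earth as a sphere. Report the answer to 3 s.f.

3100 km

For Mercator, h = k = sec φ (a conformal cylindrical projection has a single point scale, 1/cos φ).
Along the parallel, k = sec 49.8° = 1/0.6455 = 1.549.
Map distance = 2000 × 1.549 ≈ 3100 km.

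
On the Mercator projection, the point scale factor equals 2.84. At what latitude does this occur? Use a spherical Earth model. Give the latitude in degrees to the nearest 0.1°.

Mercator scale is k = sec φ = 1/cos φ.
1/cos φ = 2.84  ⇒  cos φ = 0.3521  ⇒  φ = arccos(0.3521) ≈ 69.4°.

69.4°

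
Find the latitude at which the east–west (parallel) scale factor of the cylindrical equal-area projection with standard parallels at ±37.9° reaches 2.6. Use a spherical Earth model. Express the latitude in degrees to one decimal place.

For cylindrical equal-area with standard parallel φ₀, h = cos φ / cos φ₀ and k = cos φ₀ / cos φ, so h·k = 1.
k = cos φ₀ / cos φ = 2.6  ⇒  cos φ = cos 37.9° / 2.6 = 0.3035.
φ = arccos(0.3035) ≈ 72.3°.

72.3°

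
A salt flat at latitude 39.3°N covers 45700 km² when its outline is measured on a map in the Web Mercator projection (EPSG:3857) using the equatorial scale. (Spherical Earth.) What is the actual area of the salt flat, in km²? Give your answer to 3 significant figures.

Mercator is conformal, so the point scale is isotropic: h = k = sec φ = 1/cos φ.
Areal scale = k² = sec²φ = 1/cos²(39.3°) = 1/0.7738² = 1.670.
True area = apparent / (areal scale) = 45700 / 1.670 ≈ 27400 km².

27400 km²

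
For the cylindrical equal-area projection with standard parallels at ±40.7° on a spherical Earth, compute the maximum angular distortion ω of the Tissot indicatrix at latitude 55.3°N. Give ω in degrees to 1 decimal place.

For cylindrical equal-area with standard parallel φ₀, h = cos φ / cos φ₀ and k = cos φ₀ / cos φ, so h·k = 1.
At 55.3°: h = 0.7509, k = 1.332; principal scales a = 1.332, b = 0.7509.
sin(ω/2) = (a − b)/(a + b) = 0.5808/2.083 = 0.2789, so ω = 2 arcsin(0.2789) ≈ 32.4°.

32.4°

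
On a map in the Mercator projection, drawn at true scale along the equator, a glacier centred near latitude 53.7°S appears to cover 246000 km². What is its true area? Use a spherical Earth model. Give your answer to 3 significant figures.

Mercator is conformal, so the point scale is isotropic: h = k = sec φ = 1/cos φ.
Areal scale = k² = sec²φ = 1/cos²(53.7°) = 1/0.5920² = 2.853.
True area = apparent / (areal scale) = 246000 / 2.853 ≈ 86200 km².

86200 km²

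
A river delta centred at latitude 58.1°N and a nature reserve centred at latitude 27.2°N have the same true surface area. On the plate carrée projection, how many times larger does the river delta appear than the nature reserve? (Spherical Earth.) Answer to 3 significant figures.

1.68

For the equirectangular projection with φ₀ = 0 (plate carrée), h = 1 along meridians and k = sec φ along parallels.
Areal scale at 58.1°: h·k = 1.000 × 1.892 = 1.892.
Areal scale at 27.2°: h·k = 1.000 × 1.124 = 1.124.
Ratio = 1.892/1.124 ≈ 1.68.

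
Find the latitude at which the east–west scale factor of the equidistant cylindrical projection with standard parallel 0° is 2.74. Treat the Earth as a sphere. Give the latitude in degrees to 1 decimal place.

Plate carrée: h = 1, k = sec φ along parallels.
sec φ = 2.74  ⇒  cos φ = 0.3650  ⇒  φ ≈ 68.6°.

68.6°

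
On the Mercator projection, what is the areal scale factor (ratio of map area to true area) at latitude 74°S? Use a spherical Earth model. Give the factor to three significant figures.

The Mercator projection is conformal; its linear scale factor is the same in every direction and equals sec φ = 1/cos φ.
Areal scale = k² = sec²φ = 1/cos²(74°) = 1/0.2756² = 13.16.

13.2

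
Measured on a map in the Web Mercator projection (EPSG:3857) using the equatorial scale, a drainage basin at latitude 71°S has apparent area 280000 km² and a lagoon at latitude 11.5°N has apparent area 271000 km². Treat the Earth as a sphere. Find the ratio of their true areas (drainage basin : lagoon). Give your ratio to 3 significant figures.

0.114

On Mercator the areal scale is sec²φ, so true area = apparent × cos²φ.
True area of drainage basin: 280000 × cos²(71°) = 280000 × 0.1060 = 29680 km².
True area of lagoon: 271000 × cos²(11.5°) = 271000 × 0.9603 = 260200 km².
Ratio = 29680 / 260200 ≈ 0.114.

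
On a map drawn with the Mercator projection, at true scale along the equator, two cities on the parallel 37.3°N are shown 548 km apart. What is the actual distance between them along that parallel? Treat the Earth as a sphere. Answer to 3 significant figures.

436 km

The Mercator projection is conformal; its linear scale factor is the same in every direction and equals sec φ = 1/cos φ.
Along the parallel at 37.3°, map distances are exaggerated by k = sec 37.3° = 1.257.
True distance = 548 / 1.257 = 548 × cos 37.3° ≈ 436 km.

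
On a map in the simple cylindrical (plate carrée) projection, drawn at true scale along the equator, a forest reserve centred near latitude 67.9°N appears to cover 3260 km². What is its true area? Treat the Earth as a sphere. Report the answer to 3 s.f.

In the plate carrée (x = Rλ, y = Rφ), meridians are true-scale (h = 1) and parallels are stretched by k = sec φ.
Areal scale = h·k = 1 × sec φ; at 67.9°, h = 1.000, k = 2.658, so h·k = 2.658.
True area = apparent / (areal scale) = 3260 / 2.658 ≈ 1230 km².

1230 km²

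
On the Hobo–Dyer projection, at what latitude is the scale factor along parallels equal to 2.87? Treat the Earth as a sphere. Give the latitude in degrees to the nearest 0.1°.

Hobo–Dyer is a cylindrical equal-area projection with standard parallels at ±37.5°. Cylindrical equal-area (φ₀ = 37.5°): h = cos φ / cos 37.5° along meridians, k = cos 37.5° / cos φ along parallels; h·k = 1.
k = cos φ₀ / cos φ = 2.87  ⇒  cos φ = cos 37.5° / 2.87 = 0.2764.
φ = arccos(0.2764) ≈ 74.0°.

74.0°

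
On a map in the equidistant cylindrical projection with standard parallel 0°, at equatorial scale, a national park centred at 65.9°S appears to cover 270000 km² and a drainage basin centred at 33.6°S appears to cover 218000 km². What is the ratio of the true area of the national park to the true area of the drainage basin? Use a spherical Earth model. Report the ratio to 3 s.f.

0.607

On the plate carrée, areal scale = h·k = 1 × sec φ, so true area = apparent × cos φ.
True area of national park: 270000 × cos(65.9°) = 270000 × 0.4083 = 110200 km².
True area of drainage basin: 218000 × cos(33.6°) = 218000 × 0.8329 = 181600 km².
Ratio = 110200 / 181600 ≈ 0.607.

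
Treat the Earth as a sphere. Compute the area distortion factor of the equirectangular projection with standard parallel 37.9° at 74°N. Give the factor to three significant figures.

With standard parallel φ₀ = 37.9°, the equirectangular projection gives x = Rλ cos φ₀, y = Rφ, so h = 1 and k = cos 37.9° / cos φ.
Areal scale = h·k = 1 × cos φ₀ / cos φ; at 74°, h = 1.000, k = 2.863, so h·k = 2.863.

2.86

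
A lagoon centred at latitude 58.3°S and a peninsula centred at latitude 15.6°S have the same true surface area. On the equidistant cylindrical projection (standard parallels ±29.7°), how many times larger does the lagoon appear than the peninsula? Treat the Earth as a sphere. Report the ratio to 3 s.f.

The equidistant cylindrical projection with φ₀ = 29.7° has h = 1 (meridians true) and k = cos φ₀ / cos φ along parallels.
Areal scale at 58.3°: h·k = 1.000 × 1.653 = 1.653.
Areal scale at 15.6°: h·k = 1.000 × 0.9019 = 0.9019.
Ratio = 1.653/0.9019 ≈ 1.83.

1.83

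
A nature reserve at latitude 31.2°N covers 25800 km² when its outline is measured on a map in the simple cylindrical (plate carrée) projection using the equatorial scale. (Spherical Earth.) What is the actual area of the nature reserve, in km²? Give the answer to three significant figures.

22100 km²

Plate carrée maps x = Rλ, y = Rφ. The meridian scale is h = 1 and the parallel scale is k = 1/cos φ = sec φ.
Areal scale = h·k = 1 × sec φ; at 31.2°, h = 1.000, k = 1.169, so h·k = 1.169.
True area = apparent / (areal scale) = 25800 / 1.169 ≈ 22100 km².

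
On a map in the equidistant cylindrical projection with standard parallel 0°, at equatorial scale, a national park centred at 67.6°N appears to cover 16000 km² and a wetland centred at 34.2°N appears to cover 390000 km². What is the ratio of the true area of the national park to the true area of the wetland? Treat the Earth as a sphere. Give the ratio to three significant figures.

On the plate carrée, areal scale = h·k = 1 × sec φ, so true area = apparent × cos φ.
True area of national park: 16000 × cos(67.6°) = 16000 × 0.3811 = 6097 km².
True area of wetland: 390000 × cos(34.2°) = 390000 × 0.8271 = 322600 km².
Ratio = 6097 / 322600 ≈ 0.0189.

0.0189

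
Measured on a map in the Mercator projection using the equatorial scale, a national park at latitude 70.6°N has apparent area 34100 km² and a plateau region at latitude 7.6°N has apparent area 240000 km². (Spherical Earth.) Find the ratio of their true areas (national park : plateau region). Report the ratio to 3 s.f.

0.0160

Mercator's areal exaggeration is sec²φ; hence true area = (apparent area) · cos²φ.
True area of national park: 34100 × cos²(70.6°) = 34100 × 0.1103 = 3762 km².
True area of plateau region: 240000 × cos²(7.6°) = 240000 × 0.9825 = 235800 km².
Ratio = 3762 / 235800 ≈ 0.0160.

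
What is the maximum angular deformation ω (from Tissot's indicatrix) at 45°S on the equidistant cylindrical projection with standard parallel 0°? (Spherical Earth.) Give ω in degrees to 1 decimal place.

In the plate carrée (x = Rλ, y = Rφ), meridians are true-scale (h = 1) and parallels are stretched by k = sec φ.
At 45°: h = 1.000, k = 1.414; principal scales a = 1.414, b = 1.000.
sin(ω/2) = (a − b)/(a + b) = 0.4142/2.414 = 0.1716, so ω = 2 arcsin(0.1716) ≈ 19.8°.

19.8°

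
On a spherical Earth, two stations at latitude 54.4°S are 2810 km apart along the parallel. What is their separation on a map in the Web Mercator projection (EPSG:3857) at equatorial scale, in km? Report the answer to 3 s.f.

For Mercator, h = k = sec φ (a conformal cylindrical projection has a single point scale, 1/cos φ).
Along the parallel, k = sec 54.4° = 1/0.5821 = 1.718.
Map distance = 2810 × 1.718 ≈ 4830 km.

4830 km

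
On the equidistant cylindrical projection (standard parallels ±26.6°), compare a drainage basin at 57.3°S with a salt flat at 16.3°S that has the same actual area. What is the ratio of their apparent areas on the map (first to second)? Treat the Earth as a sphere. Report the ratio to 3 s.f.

With standard parallel φ₀ = 26.6°, the equirectangular projection gives x = Rλ cos φ₀, y = Rφ, so h = 1 and k = cos 26.6° / cos φ.
Areal scale at 57.3°: h·k = 1.000 × 1.655 = 1.655.
Areal scale at 16.3°: h·k = 1.000 × 0.9316 = 0.9316.
Ratio = 1.655/0.9316 ≈ 1.78.

1.78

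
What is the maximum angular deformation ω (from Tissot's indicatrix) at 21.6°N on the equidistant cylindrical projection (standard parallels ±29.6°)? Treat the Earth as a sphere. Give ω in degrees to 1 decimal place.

In the equirectangular projection with standard parallel φ₀ = 29.6° (x = Rλ cos φ₀, y = Rφ), meridians are true-scale (h = 1) and the parallel scale is k = cos φ₀ / cos φ.
At 21.6°: h = 1.000, k = 0.9352; principal scales a = 1.000, b = 0.9352.
sin(ω/2) = (a − b)/(a + b) = 0.06483/1.935 = 0.03350, so ω = 2 arcsin(0.03350) ≈ 3.8°.

3.8°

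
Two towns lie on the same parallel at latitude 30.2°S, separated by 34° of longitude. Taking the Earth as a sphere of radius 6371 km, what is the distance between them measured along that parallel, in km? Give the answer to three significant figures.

Arc length along a parallel = R cos φ · Δλ (with Δλ in radians).
= 6371 × cos 30.2° × (34° × π/180) = 6371 × 0.8643 × 0.5934 ≈ 3270 km.

3270 km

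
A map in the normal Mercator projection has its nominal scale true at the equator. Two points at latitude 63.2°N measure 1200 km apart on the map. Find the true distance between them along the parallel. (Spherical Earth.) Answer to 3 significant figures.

541 km

The Mercator projection is conformal; its linear scale factor is the same in every direction and equals sec φ = 1/cos φ.
Along the parallel at 63.2°, map distances are exaggerated by k = sec 63.2° = 2.218.
True distance = 1200 / 2.218 = 1200 × cos 63.2° ≈ 541 km.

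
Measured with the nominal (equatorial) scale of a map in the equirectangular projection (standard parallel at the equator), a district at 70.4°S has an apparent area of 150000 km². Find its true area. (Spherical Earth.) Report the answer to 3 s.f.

Plate carrée maps x = Rλ, y = Rφ. The meridian scale is h = 1 and the parallel scale is k = 1/cos φ = sec φ.
Areal scale = h·k = 1 × sec φ; at 70.4°, h = 1.000, k = 2.981, so h·k = 2.981.
True area = apparent / (areal scale) = 150000 / 2.981 ≈ 50300 km².

50300 km²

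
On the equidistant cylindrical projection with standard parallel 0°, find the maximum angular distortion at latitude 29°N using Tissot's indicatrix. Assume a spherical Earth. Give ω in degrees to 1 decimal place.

7.7°

In the plate carrée (x = Rλ, y = Rφ), meridians are true-scale (h = 1) and parallels are stretched by k = sec φ.
At 29°: h = 1.000, k = 1.143; principal scales a = 1.143, b = 1.000.
sin(ω/2) = (a − b)/(a + b) = 0.1434/2.143 = 0.06688, so ω = 2 arcsin(0.06688) ≈ 7.7°.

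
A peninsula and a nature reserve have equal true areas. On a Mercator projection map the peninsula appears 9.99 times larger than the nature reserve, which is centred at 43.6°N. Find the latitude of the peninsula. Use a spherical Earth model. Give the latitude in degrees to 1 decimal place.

On Mercator, (apparent₁)/(apparent₂) = sec²φ₁ / sec²φ₂ when true areas are equal.
cos²φ₂ / cos²φ₁ = 9.99  ⇒  cos φ₁ = cos 43.6° / √9.99 = 0.7242/3.161 = 0.2291.
φ₁ = arccos(0.2291) ≈ 76.8°.

76.8°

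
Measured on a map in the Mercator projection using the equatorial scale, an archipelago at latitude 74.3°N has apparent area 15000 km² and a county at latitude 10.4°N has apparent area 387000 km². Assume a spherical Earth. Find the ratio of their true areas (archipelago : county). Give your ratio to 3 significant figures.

Since Mercator area scale is 1/cos²φ, the true area equals the apparent area multiplied by cos²φ.
True area of archipelago: 15000 × cos²(74.3°) = 15000 × 0.07322 = 1098 km².
True area of county: 387000 × cos²(10.4°) = 387000 × 0.9674 = 374400 km².
Ratio = 1098 / 374400 ≈ 0.00293.

0.00293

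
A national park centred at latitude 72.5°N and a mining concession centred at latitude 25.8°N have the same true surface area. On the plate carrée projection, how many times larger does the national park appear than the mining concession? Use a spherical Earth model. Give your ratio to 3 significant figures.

2.99

Plate carrée maps x = Rλ, y = Rφ. The meridian scale is h = 1 and the parallel scale is k = 1/cos φ = sec φ.
Areal scale at 72.5°: h·k = 1.000 × 3.326 = 3.326.
Areal scale at 25.8°: h·k = 1.000 × 1.111 = 1.111.
Ratio = 3.326/1.111 ≈ 2.99.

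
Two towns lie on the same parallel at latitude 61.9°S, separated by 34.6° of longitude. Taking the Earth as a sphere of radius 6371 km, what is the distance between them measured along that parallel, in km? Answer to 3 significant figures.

1810 km

Arc length along a parallel = R cos φ · Δλ (with Δλ in radians).
= 6371 × cos 61.9° × (34.6° × π/180) = 6371 × 0.4710 × 0.6039 ≈ 1810 km.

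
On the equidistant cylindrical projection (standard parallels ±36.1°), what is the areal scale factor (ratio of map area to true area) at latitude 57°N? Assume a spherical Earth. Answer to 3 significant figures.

With standard parallel φ₀ = 36.1°, the equirectangular projection gives x = Rλ cos φ₀, y = Rφ, so h = 1 and k = cos 36.1° / cos φ.
Areal scale = h·k = 1 × cos φ₀ / cos φ; at 57°, h = 1.000, k = 1.484, so h·k = 1.484.

1.48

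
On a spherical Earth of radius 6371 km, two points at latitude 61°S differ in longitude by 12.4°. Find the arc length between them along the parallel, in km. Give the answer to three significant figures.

Arc length along a parallel = R cos φ · Δλ (with Δλ in radians).
= 6371 × cos 61° × (12.4° × π/180) = 6371 × 0.4848 × 0.2164 ≈ 668 km.

668 km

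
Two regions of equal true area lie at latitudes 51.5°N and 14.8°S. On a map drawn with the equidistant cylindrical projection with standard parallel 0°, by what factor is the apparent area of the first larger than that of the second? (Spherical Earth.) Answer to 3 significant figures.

For the equirectangular projection with φ₀ = 0 (plate carrée), h = 1 along meridians and k = sec φ along parallels.
Areal scale at 51.5°: h·k = 1.000 × 1.606 = 1.606.
Areal scale at 14.8°: h·k = 1.000 × 1.034 = 1.034.
Ratio = 1.606/1.034 ≈ 1.55.

1.55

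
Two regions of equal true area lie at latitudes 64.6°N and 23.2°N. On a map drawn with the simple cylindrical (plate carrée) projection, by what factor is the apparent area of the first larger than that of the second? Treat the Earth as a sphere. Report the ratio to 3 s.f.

2.14

In the plate carrée (x = Rλ, y = Rφ), meridians are true-scale (h = 1) and parallels are stretched by k = sec φ.
Areal scale at 64.6°: h·k = 1.000 × 2.331 = 2.331.
Areal scale at 23.2°: h·k = 1.000 × 1.088 = 1.088.
Ratio = 2.331/1.088 ≈ 2.14.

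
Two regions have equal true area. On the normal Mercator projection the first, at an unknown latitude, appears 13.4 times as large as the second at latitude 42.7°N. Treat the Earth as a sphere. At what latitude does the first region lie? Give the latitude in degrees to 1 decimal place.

On Mercator, (apparent₁)/(apparent₂) = sec²φ₁ / sec²φ₂ when true areas are equal.
cos²φ₂ / cos²φ₁ = 13.4  ⇒  cos φ₁ = cos 42.7° / √13.4 = 0.7349/3.661 = 0.2008.
φ₁ = arccos(0.2008) ≈ 78.4°.

78.4°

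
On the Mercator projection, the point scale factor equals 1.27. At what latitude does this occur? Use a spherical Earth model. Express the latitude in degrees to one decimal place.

38.1°

Mercator scale is k = sec φ = 1/cos φ.
1/cos φ = 1.27  ⇒  cos φ = 0.7874  ⇒  φ = arccos(0.7874) ≈ 38.1°.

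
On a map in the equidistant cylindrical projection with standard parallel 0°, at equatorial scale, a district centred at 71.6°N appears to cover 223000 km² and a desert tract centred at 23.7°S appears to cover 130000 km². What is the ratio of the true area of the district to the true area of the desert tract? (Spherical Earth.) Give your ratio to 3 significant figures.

Plate carrée has h = 1 and k = sec φ, giving areal scale sec φ; true area = (apparent area) · cos φ.
True area of district: 223000 × cos(71.6°) = 223000 × 0.3156 = 70390 km².
True area of desert tract: 130000 × cos(23.7°) = 130000 × 0.9157 = 119000 km².
Ratio = 70390 / 119000 ≈ 0.591.

0.591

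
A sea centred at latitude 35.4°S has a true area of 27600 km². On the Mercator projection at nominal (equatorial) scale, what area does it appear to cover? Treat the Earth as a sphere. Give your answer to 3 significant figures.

41500 km²

The Mercator projection is conformal; its linear scale factor is the same in every direction and equals sec φ = 1/cos φ.
Areal scale = k² = sec²φ = 1/cos²(35.4°) = 1/0.8151² = 1.505.
Apparent area = 27600 × 1.505 ≈ 41500 km².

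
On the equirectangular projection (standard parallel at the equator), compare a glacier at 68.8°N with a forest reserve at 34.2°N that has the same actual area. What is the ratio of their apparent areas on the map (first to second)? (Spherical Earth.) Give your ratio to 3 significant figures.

2.29

For the equirectangular projection with φ₀ = 0 (plate carrée), h = 1 along meridians and k = sec φ along parallels.
Areal scale at 68.8°: h·k = 1.000 × 2.765 = 2.765.
Areal scale at 34.2°: h·k = 1.000 × 1.209 = 1.209.
Ratio = 2.765/1.209 ≈ 2.29.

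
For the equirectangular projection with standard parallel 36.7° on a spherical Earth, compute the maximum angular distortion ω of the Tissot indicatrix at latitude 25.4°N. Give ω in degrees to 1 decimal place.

In the equirectangular projection with standard parallel φ₀ = 36.7° (x = Rλ cos φ₀, y = Rφ), meridians are true-scale (h = 1) and the parallel scale is k = cos φ₀ / cos φ.
At 25.4°: h = 1.000, k = 0.8876; principal scales a = 1.000, b = 0.8876.
sin(ω/2) = (a − b)/(a + b) = 0.1124/1.888 = 0.05956, so ω = 2 arcsin(0.05956) ≈ 6.8°.

6.8°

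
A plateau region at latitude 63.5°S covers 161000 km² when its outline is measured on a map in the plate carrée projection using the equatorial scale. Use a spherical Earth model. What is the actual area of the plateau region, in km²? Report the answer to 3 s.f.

Plate carrée maps x = Rλ, y = Rφ. The meridian scale is h = 1 and the parallel scale is k = 1/cos φ = sec φ.
Areal scale = h·k = 1 × sec φ; at 63.5°, h = 1.000, k = 2.241, so h·k = 2.241.
True area = apparent / (areal scale) = 161000 / 2.241 ≈ 71800 km².

71800 km²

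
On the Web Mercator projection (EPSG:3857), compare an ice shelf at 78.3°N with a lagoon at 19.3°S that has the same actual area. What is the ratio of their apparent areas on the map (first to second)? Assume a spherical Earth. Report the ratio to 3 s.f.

21.7

On Mercator, area is exaggerated by sec²φ = 1/cos²φ.
At 78.3°: sec²(78.3°) = 1/0.2028² = 24.32.
At 19.3°: sec²(19.3°) = 1/0.9438² = 1.123.
Ratio = 24.32/1.123 = cos²(19.3°)/cos²(78.3°) ≈ 21.7.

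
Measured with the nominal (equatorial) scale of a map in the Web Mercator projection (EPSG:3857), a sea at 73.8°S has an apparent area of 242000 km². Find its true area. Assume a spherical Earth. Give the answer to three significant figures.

Mercator is conformal, so the point scale is isotropic: h = k = sec φ = 1/cos φ.
Areal scale = k² = sec²φ = 1/cos²(73.8°) = 1/0.2790² = 12.85.
True area = apparent / (areal scale) = 242000 / 12.85 ≈ 18800 km².

18800 km²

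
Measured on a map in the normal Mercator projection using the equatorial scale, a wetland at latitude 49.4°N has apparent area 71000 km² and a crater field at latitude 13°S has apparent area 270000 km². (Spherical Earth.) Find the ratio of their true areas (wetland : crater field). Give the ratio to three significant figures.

On Mercator the areal scale is sec²φ, so true area = apparent × cos²φ.
True area of wetland: 71000 × cos²(49.4°) = 71000 × 0.4235 = 30070 km².
True area of crater field: 270000 × cos²(13°) = 270000 × 0.9494 = 256300 km².
Ratio = 30070 / 256300 ≈ 0.117.

0.117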